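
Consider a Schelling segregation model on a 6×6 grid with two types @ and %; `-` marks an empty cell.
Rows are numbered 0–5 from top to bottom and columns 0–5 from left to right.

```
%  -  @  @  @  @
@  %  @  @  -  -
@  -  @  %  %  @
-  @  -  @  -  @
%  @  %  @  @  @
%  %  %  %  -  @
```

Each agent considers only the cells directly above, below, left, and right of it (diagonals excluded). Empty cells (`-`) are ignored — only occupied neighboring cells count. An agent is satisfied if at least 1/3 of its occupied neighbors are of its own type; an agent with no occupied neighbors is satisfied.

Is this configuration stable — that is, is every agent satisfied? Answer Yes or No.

No

(0,0)% 0/1 unhappy
(0,2)@ 2/2 ok
(0,3)@ 3/3 ok
(0,4)@ 2/2 ok
(0,5)@ 1/1 ok
(1,0)@ 1/3 ok
(1,1)% 0/2 unhappy
(1,2)@ 3/4 ok
(1,3)@ 2/3 ok
(2,0)@ 1/1 ok
(2,2)@ 1/2 ok
(2,3)% 1/4 unhappy
(2,4)% 1/2 ok
(2,5)@ 1/2 ok
(3,1)@ 1/1 ok
(3,3)@ 1/2 ok
(3,5)@ 2/2 ok
(4,0)% 1/2 ok
(4,1)@ 1/4 unhappy
(4,2)% 1/3 ok
(4,3)@ 2/4 ok
(4,4)@ 2/2 ok
(4,5)@ 3/3 ok
(5,0)% 2/2 ok
(5,1)% 2/3 ok
(5,2)% 3/3 ok
(5,3)% 1/2 ok
(5,5)@ 1/1 ok
For instance (0,0) has only 0/1 same-type neighbors, below 1/3.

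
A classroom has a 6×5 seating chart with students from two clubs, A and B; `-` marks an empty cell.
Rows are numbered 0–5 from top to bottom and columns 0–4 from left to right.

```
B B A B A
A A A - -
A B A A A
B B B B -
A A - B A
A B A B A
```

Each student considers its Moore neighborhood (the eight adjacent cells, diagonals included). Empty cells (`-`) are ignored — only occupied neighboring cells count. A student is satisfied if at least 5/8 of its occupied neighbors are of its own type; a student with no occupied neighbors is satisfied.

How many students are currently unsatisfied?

24

Row 0: (0,0)B 1/3 ✗ · (0,1)B 1/5 ✗ · (0,2)A 2/4 ✗ · (0,3)B 0/3 ✗ · (0,4)A 0/1 ✗
Row 1: (1,0)A 2/5 ✗ · (1,1)A 5/8 ✓ · (1,2)A 4/7 ✗
Row 2: (2,0)A 2/5 ✗ · (2,1)B 3/8 ✗ · (2,2)A 3/7 ✗ · (2,3)A 3/5 ✗ · (2,4)A 1/2 ✗
Row 3: (3,0)B 2/5 ✗ · (3,1)B 3/7 ✗ · (3,2)B 4/7 ✗ · (3,3)B 2/6 ✗
Row 4: (4,0)A 2/5 ✗ · (4,1)A 3/7 ✗ · (4,3)B 3/6 ✗ · (4,4)A 1/4 ✗
Row 5: (5,0)A 2/3 ✓ · (5,1)B 0/4 ✗ · (5,2)A 1/4 ✗ · (5,3)B 1/4 ✗ · (5,4)A 1/3 ✗
Unsatisfied: (0,0), (0,1), (0,2), (0,3), (0,4), (1,0), (1,2), (2,0), (2,1), (2,2), (2,3), (2,4), (3,0), (3,1), (3,2), (3,3), (4,0), (4,1), (4,3), (4,4), (5,1), (5,2), (5,3), (5,4) — 24 in total.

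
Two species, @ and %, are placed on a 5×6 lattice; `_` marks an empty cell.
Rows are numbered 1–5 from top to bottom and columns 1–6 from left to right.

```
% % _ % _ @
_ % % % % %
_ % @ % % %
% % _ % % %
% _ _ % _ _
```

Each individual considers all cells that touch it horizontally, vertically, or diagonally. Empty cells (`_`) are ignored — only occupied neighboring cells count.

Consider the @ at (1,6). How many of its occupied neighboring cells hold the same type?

0

Occupied neighbors of (1,6): (2,5)=%, (2,6)=%.
Same type (@): 0 of 2.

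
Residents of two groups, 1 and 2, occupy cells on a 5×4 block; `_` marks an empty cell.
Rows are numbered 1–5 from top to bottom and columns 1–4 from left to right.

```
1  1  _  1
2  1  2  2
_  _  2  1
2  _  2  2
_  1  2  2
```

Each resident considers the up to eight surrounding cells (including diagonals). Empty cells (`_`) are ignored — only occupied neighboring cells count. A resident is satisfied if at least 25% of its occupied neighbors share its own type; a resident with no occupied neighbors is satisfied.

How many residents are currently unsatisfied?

Row 1: (1,1)1 2/3 ok · (1,2)1 2/4 ok · (1,4)1 0/2 unhappy
Row 2: (2,1)2 0/3 unhappy · (2,2)1 2/5 ok · (2,3)2 2/6 ok · (2,4)2 2/4 ok
Row 3: (3,3)2 4/6 ok · (3,4)1 0/5 unhappy
Row 4: (4,1)2 0/1 unhappy · (4,3)2 4/6 ok · (4,4)2 4/5 ok
Row 5: (5,2)1 0/3 unhappy · (5,3)2 3/4 ok · (5,4)2 3/3 ok
Unsatisfied: (1,4), (2,1), (3,4), (4,1), (5,2) — 5 in total.

5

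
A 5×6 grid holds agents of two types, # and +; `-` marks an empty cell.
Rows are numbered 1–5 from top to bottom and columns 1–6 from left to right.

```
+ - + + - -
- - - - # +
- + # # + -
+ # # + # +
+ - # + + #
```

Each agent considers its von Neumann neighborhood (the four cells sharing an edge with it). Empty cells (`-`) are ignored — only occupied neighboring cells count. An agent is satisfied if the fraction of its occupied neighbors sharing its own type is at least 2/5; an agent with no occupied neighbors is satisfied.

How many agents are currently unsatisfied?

(1,1)+ 0/0 ✓
(1,3)+ 1/1 ✓
(1,4)+ 1/1 ✓
(2,5)# 0/2 ✗
(2,6)+ 0/1 ✗
(3,2)+ 0/2 ✗
(3,3)# 2/3 ✓
(3,4)# 1/3 ✗
(3,5)+ 0/3 ✗
(4,1)+ 1/2 ✓
(4,2)# 1/3 ✗
(4,3)# 3/4 ✓
(4,4)+ 1/4 ✗
(4,5)# 0/4 ✗
(4,6)+ 0/2 ✗
(5,1)+ 1/1 ✓
(5,3)# 1/2 ✓
(5,4)+ 2/3 ✓
(5,5)+ 1/3 ✗
(5,6)# 0/2 ✗
Unsatisfied: (2,5), (2,6), (3,2), (3,4), (3,5), (4,2), (4,4), (4,5), (4,6), (5,5), (5,6) — 11 in total.

11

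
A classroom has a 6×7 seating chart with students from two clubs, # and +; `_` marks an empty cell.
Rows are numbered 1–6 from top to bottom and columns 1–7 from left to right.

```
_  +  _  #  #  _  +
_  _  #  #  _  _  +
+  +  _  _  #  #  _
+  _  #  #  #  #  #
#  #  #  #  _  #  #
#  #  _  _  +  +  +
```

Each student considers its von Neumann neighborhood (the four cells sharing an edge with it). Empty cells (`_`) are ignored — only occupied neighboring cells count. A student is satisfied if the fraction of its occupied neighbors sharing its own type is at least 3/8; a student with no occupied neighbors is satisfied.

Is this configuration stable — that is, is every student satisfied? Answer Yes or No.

(1,2)+ 0/0 satisfied
(1,4)# 2/2 satisfied
(1,5)# 1/1 satisfied
(1,7)+ 1/1 satisfied
(2,3)# 1/1 satisfied
(2,4)# 2/2 satisfied
(2,7)+ 1/1 satisfied
(3,1)+ 2/2 satisfied
(3,2)+ 1/1 satisfied
(3,5)# 2/2 satisfied
(3,6)# 2/2 satisfied
(4,1)+ 1/2 satisfied
(4,3)# 2/2 satisfied
(4,4)# 3/3 satisfied
(4,5)# 3/3 satisfied
(4,6)# 4/4 satisfied
(4,7)# 2/2 satisfied
(5,1)# 2/3 satisfied
(5,2)# 3/3 satisfied
(5,3)# 3/3 satisfied
(5,4)# 2/2 satisfied
(5,6)# 2/3 satisfied
(5,7)# 2/3 satisfied
(6,1)# 2/2 satisfied
(6,2)# 2/2 satisfied
(6,5)+ 1/1 satisfied
(6,6)+ 2/3 satisfied
(6,7)+ 1/2 satisfied
All meet the threshold, so the configuration is stable.

Yes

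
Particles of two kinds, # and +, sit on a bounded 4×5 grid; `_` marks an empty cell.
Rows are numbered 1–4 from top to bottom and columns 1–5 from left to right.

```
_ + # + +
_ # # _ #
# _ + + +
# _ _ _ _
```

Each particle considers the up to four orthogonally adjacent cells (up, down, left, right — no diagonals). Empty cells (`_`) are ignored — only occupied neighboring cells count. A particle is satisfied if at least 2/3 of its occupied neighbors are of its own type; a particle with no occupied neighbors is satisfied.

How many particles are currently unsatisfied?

(1,2)+ 0/2 ✗
(1,3)# 1/3 ✗
(1,4)+ 1/2 ✗
(1,5)+ 1/2 ✗
(2,2)# 1/2 ✗
(2,3)# 2/3 ✓
(2,5)# 0/2 ✗
(3,1)# 1/1 ✓
(3,3)+ 1/2 ✗
(3,4)+ 2/2 ✓
(3,5)+ 1/2 ✗
(4,1)# 1/1 ✓
Unsatisfied: (1,2), (1,3), (1,4), (1,5), (2,2), (2,5), (3,3), (3,5) — 8 in total.

8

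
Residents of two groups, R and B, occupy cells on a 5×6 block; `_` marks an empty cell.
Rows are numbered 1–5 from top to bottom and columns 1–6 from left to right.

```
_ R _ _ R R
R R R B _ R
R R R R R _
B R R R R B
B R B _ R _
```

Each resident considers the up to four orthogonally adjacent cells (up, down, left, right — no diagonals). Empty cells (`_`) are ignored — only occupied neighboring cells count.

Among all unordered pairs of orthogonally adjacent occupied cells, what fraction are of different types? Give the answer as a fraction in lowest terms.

4/15

Scan each occupied cell's neighbors to the right and below so each pair is counted once.
From row 1: 0 unlike of 3 pairs (running 0/3).
From row 2: 2 unlike of 7 pairs (running 2/10).
From row 3: 1 unlike of 9 pairs (running 3/19).
From row 4: 3 unlike of 9 pairs (running 6/28).
From row 5: 2 unlike of 2 pairs (running 8/30).
Total adjacent occupied pairs: 30; unlike-type pairs: 8.
8/30 reduces to 4/15.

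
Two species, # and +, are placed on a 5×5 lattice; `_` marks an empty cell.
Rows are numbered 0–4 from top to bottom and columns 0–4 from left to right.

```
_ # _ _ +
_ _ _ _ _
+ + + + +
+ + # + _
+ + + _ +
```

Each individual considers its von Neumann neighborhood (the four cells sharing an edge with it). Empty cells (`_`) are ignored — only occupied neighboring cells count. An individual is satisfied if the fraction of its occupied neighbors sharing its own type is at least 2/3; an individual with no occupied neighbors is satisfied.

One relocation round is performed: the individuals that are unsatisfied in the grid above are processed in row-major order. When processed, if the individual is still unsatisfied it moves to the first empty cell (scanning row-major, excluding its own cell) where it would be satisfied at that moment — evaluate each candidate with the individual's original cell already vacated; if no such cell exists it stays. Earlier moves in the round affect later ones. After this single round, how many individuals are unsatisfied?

Initially unsatisfied (in order): (3,2), (3,3), (4,2).
  (3,2) → (0,0).
  (3,3): now satisfied by earlier moves; stays.
  (4,2): now satisfied by earlier moves; stays.
Resulting grid:
# # _ _ +
_ _ _ _ _
+ + + + +
+ + _ + _
+ + + _ +
All satisfied now.

0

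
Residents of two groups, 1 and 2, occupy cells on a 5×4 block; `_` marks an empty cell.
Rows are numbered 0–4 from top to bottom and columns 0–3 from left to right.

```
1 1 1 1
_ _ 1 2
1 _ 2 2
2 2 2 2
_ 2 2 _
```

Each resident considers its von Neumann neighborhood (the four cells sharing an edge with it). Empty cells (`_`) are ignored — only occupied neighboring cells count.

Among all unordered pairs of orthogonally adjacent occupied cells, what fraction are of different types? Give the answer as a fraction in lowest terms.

2/9

Scan each occupied cell's neighbors to the right and below so each pair is counted once.
From row 0: 1 unlike of 5 pairs (running 1/5).
From row 1: 2 unlike of 3 pairs (running 3/8).
From row 2: 1 unlike of 4 pairs (running 4/12).
From row 3: 0 unlike of 5 pairs (running 4/17).
From row 4: 0 unlike of 1 pairs (running 4/18).
Total adjacent occupied pairs: 18; unlike-type pairs: 4.
4/18 reduces to 2/9.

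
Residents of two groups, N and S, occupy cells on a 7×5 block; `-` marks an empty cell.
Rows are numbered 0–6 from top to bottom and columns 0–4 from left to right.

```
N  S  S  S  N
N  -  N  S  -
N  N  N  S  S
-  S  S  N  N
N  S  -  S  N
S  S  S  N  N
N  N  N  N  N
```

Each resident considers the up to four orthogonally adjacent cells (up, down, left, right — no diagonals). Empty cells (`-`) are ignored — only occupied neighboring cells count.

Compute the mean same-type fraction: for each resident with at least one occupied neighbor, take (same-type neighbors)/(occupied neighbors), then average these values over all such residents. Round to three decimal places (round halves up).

0.565

(0,0)N 1/2
(0,1)S 1/2
(0,2)S 2/3
(0,3)S 2/3
(0,4)N 0/1
(1,0)N 2/2
(1,2)N 1/3
(1,3)S 2/3
(2,0)N 2/2
(2,1)N 2/3
(2,2)N 2/4
(2,3)S 2/4
(2,4)S 1/2
(3,1)S 2/3
(3,2)S 1/3
(3,3)N 1/4
(3,4)N 2/3
(4,0)N 0/2
(4,1)S 2/3
(4,3)S 0/3
(4,4)N 2/3
(5,0)S 1/3
(5,1)S 3/4
(5,2)S 1/3
(5,3)N 2/4
(5,4)N 3/3
(6,0)N 1/2
(6,1)N 2/3
(6,2)N 2/3
(6,3)N 3/3
(6,4)N 2/2
Sum over 31 residents: 1/2 + 1/2 + 2/3 + 2/3 + 0/1 + 2/2 + 1/3 + 2/3 + 2/2 + 2/3 + 2/4 + 2/4 + 1/2 + 2/3 + 1/3 + 1/4 + 2/3 + 0/2 + 2/3 + 0/3 + 2/3 + 1/3 + 3/4 + 1/3 + 2/4 + 3/3 + 1/2 + 2/3 + 2/3 + 3/3 + 2/2 = 35/2; mean = 35/2 ÷ 31 = 35/62 = 0.564516… → 0.565.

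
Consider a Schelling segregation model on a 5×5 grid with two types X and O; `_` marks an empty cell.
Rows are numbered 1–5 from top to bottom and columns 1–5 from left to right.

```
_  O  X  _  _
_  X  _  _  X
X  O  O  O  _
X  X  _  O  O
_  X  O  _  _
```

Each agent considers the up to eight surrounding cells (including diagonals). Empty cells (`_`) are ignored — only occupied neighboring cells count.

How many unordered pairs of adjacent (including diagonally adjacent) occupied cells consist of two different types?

Scan each occupied cell's neighbors to the right and below (and the two forward diagonals) so each pair is counted once.
From row 1: 2 unlike of 3 pairs (running 2/3).
From row 2: 3 unlike of 4 pairs (running 5/7).
From row 3: 4 unlike of 11 pairs (running 9/18).
From row 4: 1 unlike of 6 pairs (running 10/24).
From row 5: 1 unlike of 1 pairs (running 11/25).
Total adjacent occupied pairs: 25; unlike-type pairs: 11.

11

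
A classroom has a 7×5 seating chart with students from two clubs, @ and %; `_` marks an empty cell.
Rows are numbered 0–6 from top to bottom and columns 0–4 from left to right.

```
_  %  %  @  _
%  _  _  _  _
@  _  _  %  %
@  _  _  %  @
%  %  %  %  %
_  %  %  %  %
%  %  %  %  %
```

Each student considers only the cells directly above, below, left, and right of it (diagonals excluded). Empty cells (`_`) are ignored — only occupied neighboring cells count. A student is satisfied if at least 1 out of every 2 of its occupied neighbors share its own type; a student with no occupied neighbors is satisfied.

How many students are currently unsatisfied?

3

(0,1)% 1/1 ✓
(0,2)% 1/2 ✓
(0,3)@ 0/1 ✗
(1,0)% 0/1 ✗
(2,0)@ 1/2 ✓
(2,3)% 2/2 ✓
(2,4)% 1/2 ✓
(3,0)@ 1/2 ✓
(3,3)% 2/3 ✓
(3,4)@ 0/3 ✗
(4,0)% 1/2 ✓
(4,1)% 3/3 ✓
(4,2)% 3/3 ✓
(4,3)% 4/4 ✓
(4,4)% 2/3 ✓
(5,1)% 3/3 ✓
(5,2)% 4/4 ✓
(5,3)% 4/4 ✓
(5,4)% 3/3 ✓
(6,0)% 1/1 ✓
(6,1)% 3/3 ✓
(6,2)% 3/3 ✓
(6,3)% 3/3 ✓
(6,4)% 2/2 ✓
Unsatisfied: (0,3), (1,0), (3,4) — 3 in total.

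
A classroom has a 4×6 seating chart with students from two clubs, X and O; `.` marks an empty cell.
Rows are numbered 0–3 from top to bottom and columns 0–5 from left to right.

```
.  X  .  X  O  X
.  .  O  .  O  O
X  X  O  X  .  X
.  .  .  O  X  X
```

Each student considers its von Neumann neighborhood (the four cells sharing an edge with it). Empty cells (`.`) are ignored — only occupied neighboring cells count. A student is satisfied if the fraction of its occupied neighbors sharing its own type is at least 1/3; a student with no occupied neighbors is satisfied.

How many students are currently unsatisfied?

4

(0,1)X 0/0 ok
(0,3)X 0/1 unhappy
(0,4)O 1/3 ok
(0,5)X 0/2 unhappy
(1,2)O 1/1 ok
(1,4)O 2/2 ok
(1,5)O 1/3 ok
(2,0)X 1/1 ok
(2,1)X 1/2 ok
(2,2)O 1/3 ok
(2,3)X 0/2 unhappy
(2,5)X 1/2 ok
(3,3)O 0/2 unhappy
(3,4)X 1/2 ok
(3,5)X 2/2 ok
Unsatisfied: (0,3), (0,5), (2,3), (3,3) — 4 in total.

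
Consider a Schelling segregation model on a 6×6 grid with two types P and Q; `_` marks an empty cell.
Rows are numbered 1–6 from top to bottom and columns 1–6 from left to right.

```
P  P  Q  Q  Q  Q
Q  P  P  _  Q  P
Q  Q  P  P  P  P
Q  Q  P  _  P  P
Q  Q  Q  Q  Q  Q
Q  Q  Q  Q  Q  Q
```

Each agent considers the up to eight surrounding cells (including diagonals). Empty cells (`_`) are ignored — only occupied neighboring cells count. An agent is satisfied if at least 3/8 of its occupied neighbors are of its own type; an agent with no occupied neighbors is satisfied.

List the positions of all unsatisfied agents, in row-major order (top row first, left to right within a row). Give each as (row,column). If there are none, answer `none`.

(1,3), (4,3)

Row 1: (1,1)P 2/3 ✓ · (1,2)P 3/5 ✓ · (1,3)Q 1/4 ✗ · (1,4)Q 3/4 ✓ · (1,5)Q 3/4 ✓ · (1,6)Q 2/3 ✓
Row 2: (2,1)Q 2/5 ✓ · (2,2)P 4/8 ✓ · (2,3)P 4/7 ✓ · (2,5)Q 3/7 ✓ · (2,6)P 2/5 ✓
Row 3: (3,1)Q 4/5 ✓ · (3,2)Q 4/8 ✓ · (3,3)P 4/6 ✓ · (3,4)P 5/6 ✓ · (3,5)P 5/6 ✓ · (3,6)P 4/5 ✓
Row 4: (4,1)Q 5/5 ✓ · (4,2)Q 6/8 ✓ · (4,3)P 2/7 ✗ · (4,5)P 4/7 ✓ · (4,6)P 3/5 ✓
Row 5: (5,1)Q 5/5 ✓ · (5,2)Q 7/8 ✓ · (5,3)Q 6/7 ✓ · (5,4)Q 5/7 ✓ · (5,5)Q 5/7 ✓ · (5,6)Q 3/5 ✓
Row 6: (6,1)Q 3/3 ✓ · (6,2)Q 5/5 ✓ · (6,3)Q 5/5 ✓ · (6,4)Q 5/5 ✓ · (6,5)Q 5/5 ✓ · (6,6)Q 3/3 ✓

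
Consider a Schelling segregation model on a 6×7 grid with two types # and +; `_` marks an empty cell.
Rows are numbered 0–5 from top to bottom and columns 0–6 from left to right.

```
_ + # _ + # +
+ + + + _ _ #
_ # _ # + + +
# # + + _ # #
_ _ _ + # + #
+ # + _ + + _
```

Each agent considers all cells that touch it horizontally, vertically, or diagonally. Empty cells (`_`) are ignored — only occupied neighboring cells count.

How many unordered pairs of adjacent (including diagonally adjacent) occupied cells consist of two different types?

35

Scan each occupied cell's neighbors to the right and below (and the two forward diagonals) so each pair is counted once.
Row 0: +(0,1)–#(0,2)≠ +(0,1)–+(1,1)= +(0,1)–+(1,2)= +(0,1)–+(1,0)= #(0,2)–+(1,2)≠ #(0,2)–+(1,3)≠ #(0,2)–+(1,1)≠ +(0,4)–#(0,5)≠ +(0,4)–+(1,3)= #(0,5)–+(0,6)≠ #(0,5)–#(1,6)= +(0,6)–#(1,6)≠  → 7/12 unlike.
Row 1: +(1,0)–+(1,1)= +(1,0)–#(2,1)≠ +(1,1)–+(1,2)= +(1,1)–#(2,1)≠ +(1,2)–+(1,3)= +(1,2)–#(2,3)≠ +(1,2)–#(2,1)≠ +(1,3)–#(2,3)≠ +(1,3)–+(2,4)= #(1,6)–+(2,6)≠ #(1,6)–+(2,5)≠  → 7/11 unlike.
Row 2: #(2,1)–#(3,1)= #(2,1)–+(3,2)≠ #(2,1)–#(3,0)= #(2,3)–+(2,4)≠ #(2,3)–+(3,3)≠ #(2,3)–+(3,2)≠ +(2,4)–+(2,5)= +(2,4)–#(3,5)≠ +(2,4)–+(3,3)= +(2,5)–+(2,6)= +(2,5)–#(3,5)≠ +(2,5)–#(3,6)≠ +(2,6)–#(3,6)≠ +(2,6)–#(3,5)≠  → 9/14 unlike.
Row 3: #(3,0)–#(3,1)= #(3,1)–+(3,2)≠ +(3,2)–+(3,3)= +(3,2)–+(4,3)= +(3,3)–+(4,3)= +(3,3)–#(4,4)≠ #(3,5)–#(3,6)= #(3,5)–+(4,5)≠ #(3,5)–#(4,6)= #(3,5)–#(4,4)= #(3,6)–#(4,6)= #(3,6)–+(4,5)≠  → 4/12 unlike.
Row 4: +(4,3)–#(4,4)≠ +(4,3)–+(5,4)= +(4,3)–+(5,2)= #(4,4)–+(4,5)≠ #(4,4)–+(5,4)≠ #(4,4)–+(5,5)≠ +(4,5)–#(4,6)≠ +(4,5)–+(5,5)= +(4,5)–+(5,4)= #(4,6)–+(5,5)≠  → 6/10 unlike.
Row 5: +(5,0)–#(5,1)≠ #(5,1)–+(5,2)≠ +(5,4)–+(5,5)=  → 2/3 unlike.
Total adjacent occupied pairs: 62; unlike-type pairs: 35.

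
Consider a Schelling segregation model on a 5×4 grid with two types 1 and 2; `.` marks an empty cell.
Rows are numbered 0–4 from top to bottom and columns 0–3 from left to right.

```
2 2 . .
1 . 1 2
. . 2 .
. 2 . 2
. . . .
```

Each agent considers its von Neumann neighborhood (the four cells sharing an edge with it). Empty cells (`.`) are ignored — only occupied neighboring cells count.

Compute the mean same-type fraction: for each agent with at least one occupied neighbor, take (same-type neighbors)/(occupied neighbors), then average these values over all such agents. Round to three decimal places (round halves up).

(0,0)2 1/2
(0,1)2 1/1
(1,0)1 0/1
(1,2)1 0/2
(1,3)2 0/1
(2,2)2 0/1
(3,1)2 — no occupied neighbors
(3,3)2 — no occupied neighbors
Sum over 6 agents: 1/2 + 1/1 + 0/1 + 0/2 + 0/1 + 0/1 = 3/2; mean = 3/2 ÷ 6 = 1/4 = 0.25 → 0.250.

0.250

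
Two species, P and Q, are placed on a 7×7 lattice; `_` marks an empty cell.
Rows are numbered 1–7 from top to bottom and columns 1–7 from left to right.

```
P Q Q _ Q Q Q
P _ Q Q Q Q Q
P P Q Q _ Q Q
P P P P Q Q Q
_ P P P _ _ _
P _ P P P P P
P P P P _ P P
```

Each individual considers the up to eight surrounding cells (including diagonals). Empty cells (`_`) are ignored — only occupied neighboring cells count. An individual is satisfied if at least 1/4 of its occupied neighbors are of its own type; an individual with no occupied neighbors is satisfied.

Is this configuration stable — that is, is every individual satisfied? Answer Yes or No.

(1,1)P 1/2 satisfied
(1,2)Q 2/4 satisfied
(1,3)Q 3/3 satisfied
(1,5)Q 4/4 satisfied
(1,6)Q 5/5 satisfied
(1,7)Q 3/3 satisfied
(2,1)P 3/4 satisfied
(2,3)Q 5/6 satisfied
(2,4)Q 6/6 satisfied
(2,5)Q 6/6 satisfied
(2,6)Q 7/7 satisfied
(2,7)Q 5/5 satisfied
(3,1)P 4/4 satisfied
(3,2)P 5/7 satisfied
(3,3)Q 3/7 satisfied
(3,4)Q 5/7 satisfied
(3,6)Q 7/7 satisfied
(3,7)Q 5/5 satisfied
(4,1)P 4/4 satisfied
(4,2)P 6/7 satisfied
(4,3)P 6/8 satisfied
(4,4)P 3/6 satisfied
(4,5)Q 3/5 satisfied
(4,6)Q 4/4 satisfied
(4,7)Q 3/3 satisfied
(5,2)P 6/6 satisfied
(5,3)P 7/7 satisfied
(5,4)P 6/7 satisfied
(6,1)P 3/3 satisfied
(6,3)P 7/7 satisfied
(6,4)P 6/6 satisfied
(6,5)P 5/5 satisfied
(6,6)P 4/4 satisfied
(6,7)P 3/3 satisfied
(7,1)P 2/2 satisfied
(7,2)P 4/4 satisfied
(7,3)P 4/4 satisfied
(7,4)P 4/4 satisfied
(7,6)P 4/4 satisfied
(7,7)P 3/3 satisfied
All meet the threshold, so the configuration is stable.

Yes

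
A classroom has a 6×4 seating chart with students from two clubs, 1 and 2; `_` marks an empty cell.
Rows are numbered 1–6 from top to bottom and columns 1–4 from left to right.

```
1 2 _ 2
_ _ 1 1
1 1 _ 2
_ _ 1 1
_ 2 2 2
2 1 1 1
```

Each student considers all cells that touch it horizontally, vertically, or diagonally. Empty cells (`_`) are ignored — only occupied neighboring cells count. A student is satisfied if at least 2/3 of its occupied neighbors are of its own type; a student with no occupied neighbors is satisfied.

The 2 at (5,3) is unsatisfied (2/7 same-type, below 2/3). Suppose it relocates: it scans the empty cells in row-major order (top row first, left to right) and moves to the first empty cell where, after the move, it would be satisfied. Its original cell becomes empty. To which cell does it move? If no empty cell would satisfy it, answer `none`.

Vacating (5,3). Empty cells in order:
  (1,3): 2/4 same-type → still unsatisfied.
  (2,1): 1/4 same-type → still unsatisfied.
  (2,2): 1/5 same-type → still unsatisfied.
  (3,3): 1/6 same-type → still unsatisfied.
  (4,1): 1/3 same-type → still unsatisfied.
  (4,2): 1/4 same-type → still unsatisfied.
  (5,1): 2/3 same-type → satisfied — stop here.

(5,1)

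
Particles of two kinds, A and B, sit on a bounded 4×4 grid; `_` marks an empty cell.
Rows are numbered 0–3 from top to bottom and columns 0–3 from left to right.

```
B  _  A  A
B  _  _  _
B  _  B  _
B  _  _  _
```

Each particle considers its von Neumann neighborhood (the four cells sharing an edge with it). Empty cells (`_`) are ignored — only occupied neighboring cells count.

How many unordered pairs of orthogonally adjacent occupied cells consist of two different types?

Scan each occupied cell's neighbors to the right and below so each pair is counted once.
From row 0: 0 unlike of 2 pairs (running 0/2).
From row 1: 0 unlike of 1 pairs (running 0/3).
From row 2: 0 unlike of 1 pairs (running 0/4).
Total adjacent occupied pairs: 4; unlike-type pairs: 0.

0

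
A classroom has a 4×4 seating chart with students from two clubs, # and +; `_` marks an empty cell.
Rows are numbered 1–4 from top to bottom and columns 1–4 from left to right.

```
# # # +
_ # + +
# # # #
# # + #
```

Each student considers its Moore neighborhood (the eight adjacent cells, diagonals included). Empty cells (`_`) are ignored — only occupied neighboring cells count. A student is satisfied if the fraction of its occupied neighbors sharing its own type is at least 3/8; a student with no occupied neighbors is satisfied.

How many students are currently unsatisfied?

2

(1,1)# 2/2 ✓
(1,2)# 3/4 ✓
(1,3)# 2/5 ✓
(1,4)+ 2/3 ✓
(2,2)# 6/7 ✓
(2,3)+ 2/8 ✗
(2,4)+ 2/5 ✓
(3,1)# 4/4 ✓
(3,2)# 5/7 ✓
(3,3)# 5/8 ✓
(3,4)# 2/5 ✓
(4,1)# 3/3 ✓
(4,2)# 4/5 ✓
(4,3)+ 0/5 ✗
(4,4)# 2/3 ✓
Unsatisfied: (2,3), (4,3) — 2 in total.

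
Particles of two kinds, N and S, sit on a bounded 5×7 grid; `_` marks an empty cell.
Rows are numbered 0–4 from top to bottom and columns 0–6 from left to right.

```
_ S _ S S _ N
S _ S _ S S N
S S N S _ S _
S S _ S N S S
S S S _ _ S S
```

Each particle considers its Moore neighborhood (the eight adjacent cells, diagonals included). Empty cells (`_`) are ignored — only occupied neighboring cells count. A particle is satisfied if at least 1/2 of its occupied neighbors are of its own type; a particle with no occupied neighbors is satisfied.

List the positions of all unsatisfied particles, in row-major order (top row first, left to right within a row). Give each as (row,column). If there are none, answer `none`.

Row 0: (0,1)S 2/2 ✓ · (0,3)S 3/3 ✓ · (0,4)S 3/3 ✓ · (0,6)N 1/2 ✓
Row 1: (1,0)S 3/3 ✓ · (1,2)S 4/5 ✓ · (1,4)S 5/5 ✓ · (1,5)S 3/5 ✓ · (1,6)N 1/3 ✗
Row 2: (2,0)S 4/4 ✓ · (2,1)S 5/6 ✓ · (2,2)N 0/5 ✗ · (2,3)S 3/5 ✓ · (2,5)S 4/6 ✓
Row 3: (3,0)S 5/5 ✓ · (3,1)S 6/7 ✓ · (3,3)S 2/4 ✓ · (3,4)N 0/5 ✗ · (3,5)S 4/5 ✓ · (3,6)S 4/4 ✓
Row 4: (4,0)S 3/3 ✓ · (4,1)S 4/4 ✓ · (4,2)S 3/3 ✓ · (4,5)S 3/4 ✓ · (4,6)S 3/3 ✓

(1,6), (2,2), (3,4)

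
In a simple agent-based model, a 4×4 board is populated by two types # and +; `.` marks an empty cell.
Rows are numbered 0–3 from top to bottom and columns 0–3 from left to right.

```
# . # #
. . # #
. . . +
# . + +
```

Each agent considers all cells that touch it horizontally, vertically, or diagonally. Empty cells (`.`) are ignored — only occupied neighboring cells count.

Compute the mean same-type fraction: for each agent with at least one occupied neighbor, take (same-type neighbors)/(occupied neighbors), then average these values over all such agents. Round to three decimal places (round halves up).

0.857

(0,0)# — no occupied neighbors
(0,2)# 3/3
(0,3)# 3/3
(1,2)# 3/4
(1,3)# 3/4
(2,3)+ 2/4
(3,0)# — no occupied neighbors
(3,2)+ 2/2
(3,3)+ 2/2
Sum over 7 agents: 3/3 + 3/3 + 3/4 + 3/4 + 2/4 + 2/2 + 2/2 = 6; mean = 6 ÷ 7 = 6/7 = 0.857142… → 0.857.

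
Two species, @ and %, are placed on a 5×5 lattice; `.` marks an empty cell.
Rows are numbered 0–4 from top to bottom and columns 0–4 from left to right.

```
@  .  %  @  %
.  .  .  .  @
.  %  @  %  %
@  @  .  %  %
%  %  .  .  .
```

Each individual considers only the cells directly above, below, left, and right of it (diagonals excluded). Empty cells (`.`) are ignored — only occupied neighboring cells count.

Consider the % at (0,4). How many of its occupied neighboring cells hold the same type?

0

Occupied neighbors of (0,4): (1,4)=@, (0,3)=@.
Same type (%): 0 of 2.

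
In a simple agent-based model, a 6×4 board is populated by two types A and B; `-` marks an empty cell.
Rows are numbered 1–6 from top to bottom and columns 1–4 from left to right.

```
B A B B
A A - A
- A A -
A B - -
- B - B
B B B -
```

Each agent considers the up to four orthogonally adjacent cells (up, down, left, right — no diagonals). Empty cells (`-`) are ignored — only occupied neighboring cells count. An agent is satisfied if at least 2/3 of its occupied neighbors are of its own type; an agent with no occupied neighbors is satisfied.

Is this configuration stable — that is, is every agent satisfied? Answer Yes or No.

Row 1: (1,1)B 0/2 unhappy · (1,2)A 1/3 unhappy · (1,3)B 1/2 unhappy · (1,4)B 1/2 unhappy
Row 2: (2,1)A 1/2 unhappy · (2,2)A 3/3 ok · (2,4)A 0/1 unhappy
Row 3: (3,2)A 2/3 ok · (3,3)A 1/1 ok
Row 4: (4,1)A 0/1 unhappy · (4,2)B 1/3 unhappy
Row 5: (5,2)B 2/2 ok · (5,4)B 0/0 ok
Row 6: (6,1)B 1/1 ok · (6,2)B 3/3 ok · (6,3)B 1/1 ok
For instance (1,1) has only 0/2 same-type neighbors, below 2/3.

No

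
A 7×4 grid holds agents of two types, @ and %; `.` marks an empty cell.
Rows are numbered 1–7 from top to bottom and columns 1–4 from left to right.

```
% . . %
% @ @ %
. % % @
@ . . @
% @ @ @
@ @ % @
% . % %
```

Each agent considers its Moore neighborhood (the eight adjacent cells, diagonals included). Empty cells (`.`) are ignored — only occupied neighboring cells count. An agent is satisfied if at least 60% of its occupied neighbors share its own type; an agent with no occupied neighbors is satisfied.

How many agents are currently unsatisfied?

16

(1,1)% 1/2 not
(1,4)% 1/2 not
(2,1)% 2/3 satisfied
(2,2)@ 1/5 not
(2,3)@ 2/6 not
(2,4)% 2/4 not
(3,2)% 2/5 not
(3,3)% 2/6 not
(3,4)@ 2/4 not
(4,1)@ 1/3 not
(4,4)@ 3/4 satisfied
(5,1)% 0/4 not
(5,2)@ 4/6 satisfied
(5,3)@ 5/6 satisfied
(5,4)@ 3/4 satisfied
(6,1)@ 2/4 not
(6,2)@ 3/7 not
(6,3)% 2/7 not
(6,4)@ 2/5 not
(7,1)% 0/2 not
(7,3)% 2/4 not
(7,4)% 2/3 satisfied
Unsatisfied: (1,1), (1,4), (2,2), (2,3), (2,4), (3,2), (3,3), (3,4), (4,1), (5,1), (6,1), (6,2), (6,3), (6,4), (7,1), (7,3) — 16 in total.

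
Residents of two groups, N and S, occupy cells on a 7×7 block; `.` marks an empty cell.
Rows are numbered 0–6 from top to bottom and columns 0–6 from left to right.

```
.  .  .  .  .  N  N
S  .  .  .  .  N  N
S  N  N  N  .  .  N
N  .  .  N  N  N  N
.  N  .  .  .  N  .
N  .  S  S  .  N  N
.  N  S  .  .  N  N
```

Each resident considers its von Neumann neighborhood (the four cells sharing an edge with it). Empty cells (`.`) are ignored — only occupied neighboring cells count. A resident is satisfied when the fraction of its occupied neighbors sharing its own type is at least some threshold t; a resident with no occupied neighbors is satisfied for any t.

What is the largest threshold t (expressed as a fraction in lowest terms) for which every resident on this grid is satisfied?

Row 0: (0,5)N 2/2 · (0,6)N 2/2
Row 1: (1,0)S 1/1 · (1,5)N 2/2 · (1,6)N 3/3
Row 2: (2,0)S 1/3 · (2,1)N 1/2 · (2,2)N 2/2 · (2,3)N 2/2 · (2,6)N 2/2
Row 3: (3,0)N 0/1 · (3,3)N 2/2 · (3,4)N 2/2 · (3,5)N 3/3 · (3,6)N 2/2
Row 4: (4,1)N — no occupied neighbors · (4,5)N 2/2
Row 5: (5,0)N — no occupied neighbors · (5,2)S 2/2 · (5,3)S 1/1 · (5,5)N 3/3 · (5,6)N 2/2
Row 6: (6,1)N 0/1 · (6,2)S 1/2 · (6,5)N 2/2 · (6,6)N 2/2
The smallest same-type fraction is 0/1 at (3,0), which reduces to 0/1. Any threshold above that leaves this resident unsatisfied.

0/1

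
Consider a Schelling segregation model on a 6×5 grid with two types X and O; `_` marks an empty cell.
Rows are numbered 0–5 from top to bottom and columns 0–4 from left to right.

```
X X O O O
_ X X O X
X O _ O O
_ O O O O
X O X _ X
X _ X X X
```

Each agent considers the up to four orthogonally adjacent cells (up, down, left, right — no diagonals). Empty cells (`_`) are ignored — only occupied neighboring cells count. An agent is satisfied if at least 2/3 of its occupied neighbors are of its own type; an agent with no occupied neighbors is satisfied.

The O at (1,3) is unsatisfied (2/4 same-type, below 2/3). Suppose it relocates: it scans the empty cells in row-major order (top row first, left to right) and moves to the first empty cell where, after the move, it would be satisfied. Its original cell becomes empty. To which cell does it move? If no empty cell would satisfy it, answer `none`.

(2,2)

Vacating (1,3). Empty cells in order:
  (1,0): 0/3 same-type → still unsatisfied.
  (2,2): 3/4 same-type → satisfied — stop here.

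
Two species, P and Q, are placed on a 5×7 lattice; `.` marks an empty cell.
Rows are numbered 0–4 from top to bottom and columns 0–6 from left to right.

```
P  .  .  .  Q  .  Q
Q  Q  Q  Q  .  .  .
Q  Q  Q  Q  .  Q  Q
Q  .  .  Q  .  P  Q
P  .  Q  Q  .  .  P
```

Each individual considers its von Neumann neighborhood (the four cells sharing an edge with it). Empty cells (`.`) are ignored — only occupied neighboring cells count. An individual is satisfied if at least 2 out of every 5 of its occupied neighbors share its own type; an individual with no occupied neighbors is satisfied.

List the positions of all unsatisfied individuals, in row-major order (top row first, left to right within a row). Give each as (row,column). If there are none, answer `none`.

(0,0), (3,5), (3,6), (4,0), (4,6)

Row 0: (0,0)P 0/1 not · (0,4)Q 0/0 satisfied · (0,6)Q 0/0 satisfied
Row 1: (1,0)Q 2/3 satisfied · (1,1)Q 3/3 satisfied · (1,2)Q 3/3 satisfied · (1,3)Q 2/2 satisfied
Row 2: (2,0)Q 3/3 satisfied · (2,1)Q 3/3 satisfied · (2,2)Q 3/3 satisfied · (2,3)Q 3/3 satisfied · (2,5)Q 1/2 satisfied · (2,6)Q 2/2 satisfied
Row 3: (3,0)Q 1/2 satisfied · (3,3)Q 2/2 satisfied · (3,5)P 0/2 not · (3,6)Q 1/3 not
Row 4: (4,0)P 0/1 not · (4,2)Q 1/1 satisfied · (4,3)Q 2/2 satisfied · (4,6)P 0/1 not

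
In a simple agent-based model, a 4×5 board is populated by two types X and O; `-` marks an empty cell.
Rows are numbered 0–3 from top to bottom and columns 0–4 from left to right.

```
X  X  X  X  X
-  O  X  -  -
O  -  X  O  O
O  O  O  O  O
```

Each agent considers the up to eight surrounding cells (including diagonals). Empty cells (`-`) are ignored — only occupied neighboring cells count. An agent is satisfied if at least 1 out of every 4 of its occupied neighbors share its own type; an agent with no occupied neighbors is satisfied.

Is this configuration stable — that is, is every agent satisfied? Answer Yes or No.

(0,0)X 1/2 ✓
(0,1)X 3/4 ✓
(0,2)X 3/4 ✓
(0,3)X 3/3 ✓
(0,4)X 1/1 ✓
(1,1)O 1/6 ✗
(1,2)X 4/6 ✓
(2,0)O 3/3 ✓
(2,2)X 1/6 ✗
(2,3)O 4/6 ✓
(2,4)O 3/3 ✓
(3,0)O 2/2 ✓
(3,1)O 3/4 ✓
(3,2)O 3/4 ✓
(3,3)O 4/5 ✓
(3,4)O 3/3 ✓
For instance (1,1) has only 1/6 same-type neighbors, below 1/4.

No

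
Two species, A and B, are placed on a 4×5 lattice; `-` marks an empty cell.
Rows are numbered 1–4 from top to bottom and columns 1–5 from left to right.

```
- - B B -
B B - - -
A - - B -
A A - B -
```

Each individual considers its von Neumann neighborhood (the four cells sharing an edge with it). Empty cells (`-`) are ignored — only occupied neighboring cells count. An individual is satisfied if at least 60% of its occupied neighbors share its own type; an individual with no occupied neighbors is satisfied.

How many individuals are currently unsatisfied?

Row 1: (1,3)B 1/1 ok · (1,4)B 1/1 ok
Row 2: (2,1)B 1/2 unhappy · (2,2)B 1/1 ok
Row 3: (3,1)A 1/2 unhappy · (3,4)B 1/1 ok
Row 4: (4,1)A 2/2 ok · (4,2)A 1/1 ok · (4,4)B 1/1 ok
Unsatisfied: (2,1), (3,1) — 2 in total.

2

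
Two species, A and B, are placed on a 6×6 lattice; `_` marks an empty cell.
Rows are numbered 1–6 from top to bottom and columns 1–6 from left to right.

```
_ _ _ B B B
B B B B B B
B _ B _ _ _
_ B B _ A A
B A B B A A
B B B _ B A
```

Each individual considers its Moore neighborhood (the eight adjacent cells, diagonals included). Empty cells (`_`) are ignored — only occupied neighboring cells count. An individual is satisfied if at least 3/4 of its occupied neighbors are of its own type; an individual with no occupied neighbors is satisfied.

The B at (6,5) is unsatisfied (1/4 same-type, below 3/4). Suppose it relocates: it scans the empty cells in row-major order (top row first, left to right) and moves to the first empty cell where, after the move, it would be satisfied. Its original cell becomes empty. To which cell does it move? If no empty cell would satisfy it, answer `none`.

(1,1)

Vacating (6,5). Empty cells in order:
  (1,1): 2/2 same-type → satisfied — stop here.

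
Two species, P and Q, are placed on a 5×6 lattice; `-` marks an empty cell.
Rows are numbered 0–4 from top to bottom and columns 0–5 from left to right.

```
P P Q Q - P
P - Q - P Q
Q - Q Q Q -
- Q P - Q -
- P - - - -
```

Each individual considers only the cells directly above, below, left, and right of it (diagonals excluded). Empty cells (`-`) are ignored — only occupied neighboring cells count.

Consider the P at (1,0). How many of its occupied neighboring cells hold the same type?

1

Occupied neighbors of (1,0): (0,0)=P, (2,0)=Q.
Same type (P): 1 of 2.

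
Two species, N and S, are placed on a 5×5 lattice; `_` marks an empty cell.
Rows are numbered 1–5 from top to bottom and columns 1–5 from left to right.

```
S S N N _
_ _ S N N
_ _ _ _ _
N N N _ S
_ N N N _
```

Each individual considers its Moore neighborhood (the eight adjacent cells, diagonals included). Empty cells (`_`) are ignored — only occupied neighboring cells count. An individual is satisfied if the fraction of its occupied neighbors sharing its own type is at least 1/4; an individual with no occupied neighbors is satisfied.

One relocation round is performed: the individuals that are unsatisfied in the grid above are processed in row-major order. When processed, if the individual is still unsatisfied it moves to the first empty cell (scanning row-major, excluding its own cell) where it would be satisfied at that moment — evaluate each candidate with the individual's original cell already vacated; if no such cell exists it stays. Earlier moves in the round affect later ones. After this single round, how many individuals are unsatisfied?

0

Initially unsatisfied (in order): (4,5).
  (4,5) → (2,1).
Resulting grid:
S S N N _
S _ S N N
_ _ _ _ _
N N N _ _
_ N N N _
All satisfied now.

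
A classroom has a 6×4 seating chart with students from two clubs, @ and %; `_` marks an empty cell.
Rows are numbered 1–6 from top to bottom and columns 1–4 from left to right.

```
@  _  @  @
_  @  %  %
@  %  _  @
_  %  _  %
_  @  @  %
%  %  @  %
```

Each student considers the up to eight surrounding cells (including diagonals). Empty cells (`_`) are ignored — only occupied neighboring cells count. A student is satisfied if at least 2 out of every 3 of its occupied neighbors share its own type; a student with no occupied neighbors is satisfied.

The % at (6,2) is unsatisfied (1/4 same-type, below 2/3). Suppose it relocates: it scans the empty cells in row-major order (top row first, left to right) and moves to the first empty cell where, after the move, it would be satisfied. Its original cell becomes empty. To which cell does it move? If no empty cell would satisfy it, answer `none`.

Vacating (6,2). Empty cells in order:
  (1,2): 1/4 same-type → still unsatisfied.
  (2,1): 1/4 same-type → still unsatisfied.
  (3,3): 5/7 same-type → satisfied — stop here.

(3,3)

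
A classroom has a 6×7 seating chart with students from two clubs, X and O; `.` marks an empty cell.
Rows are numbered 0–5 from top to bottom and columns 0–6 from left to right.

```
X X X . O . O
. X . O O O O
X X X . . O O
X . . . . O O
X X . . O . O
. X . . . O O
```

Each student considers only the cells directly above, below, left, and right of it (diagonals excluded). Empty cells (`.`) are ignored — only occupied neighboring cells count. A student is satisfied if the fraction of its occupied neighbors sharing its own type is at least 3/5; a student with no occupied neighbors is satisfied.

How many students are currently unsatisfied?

0

Row 0: (0,0)X 1/1 ok · (0,1)X 3/3 ok · (0,2)X 1/1 ok · (0,4)O 1/1 ok · (0,6)O 1/1 ok
Row 1: (1,1)X 2/2 ok · (1,3)O 1/1 ok · (1,4)O 3/3 ok · (1,5)O 3/3 ok · (1,6)O 3/3 ok
Row 2: (2,0)X 2/2 ok · (2,1)X 3/3 ok · (2,2)X 1/1 ok · (2,5)O 3/3 ok · (2,6)O 3/3 ok
Row 3: (3,0)X 2/2 ok · (3,5)O 2/2 ok · (3,6)O 3/3 ok
Row 4: (4,0)X 2/2 ok · (4,1)X 2/2 ok · (4,4)O 0/0 ok · (4,6)O 2/2 ok
Row 5: (5,1)X 1/1 ok · (5,5)O 1/1 ok · (5,6)O 2/2 ok
Every one meets the threshold.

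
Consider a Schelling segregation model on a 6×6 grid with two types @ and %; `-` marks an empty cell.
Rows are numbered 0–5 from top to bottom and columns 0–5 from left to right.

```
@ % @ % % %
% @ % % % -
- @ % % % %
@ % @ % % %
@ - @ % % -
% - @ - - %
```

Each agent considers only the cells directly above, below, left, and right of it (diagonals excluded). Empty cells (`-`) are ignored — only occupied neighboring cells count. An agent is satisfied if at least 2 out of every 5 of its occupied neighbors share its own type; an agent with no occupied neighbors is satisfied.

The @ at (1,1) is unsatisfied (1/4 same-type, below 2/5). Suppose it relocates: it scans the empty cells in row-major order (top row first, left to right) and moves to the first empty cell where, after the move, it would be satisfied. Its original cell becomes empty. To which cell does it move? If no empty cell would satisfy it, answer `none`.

(2,0)

Vacating (1,1). Empty cells in order:
  (1,5): 0/3 same-type → still unsatisfied.
  (2,0): 2/3 same-type → satisfied — stop here.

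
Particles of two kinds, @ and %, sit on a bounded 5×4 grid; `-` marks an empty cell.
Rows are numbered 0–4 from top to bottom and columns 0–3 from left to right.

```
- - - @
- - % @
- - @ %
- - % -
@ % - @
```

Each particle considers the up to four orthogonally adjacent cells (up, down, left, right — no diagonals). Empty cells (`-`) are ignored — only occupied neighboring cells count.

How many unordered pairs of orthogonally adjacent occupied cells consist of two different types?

Scan each occupied cell's neighbors to the right and below so each pair is counted once.
From row 0: 0 unlike of 1 pairs (running 0/1).
From row 1: 3 unlike of 3 pairs (running 3/4).
From row 2: 2 unlike of 2 pairs (running 5/6).
From row 4: 1 unlike of 1 pairs (running 6/7).
Total adjacent occupied pairs: 7; unlike-type pairs: 6.

6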